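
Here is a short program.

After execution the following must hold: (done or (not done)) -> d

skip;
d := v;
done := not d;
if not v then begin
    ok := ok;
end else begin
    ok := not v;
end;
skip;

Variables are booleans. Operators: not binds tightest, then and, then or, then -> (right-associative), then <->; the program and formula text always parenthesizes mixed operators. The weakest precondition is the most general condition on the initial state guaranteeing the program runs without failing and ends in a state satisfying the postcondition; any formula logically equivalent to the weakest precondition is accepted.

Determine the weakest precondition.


Working backward. After the program, the postcondition (done or (not done)) -> d must hold; in canonical form it is d.
Before skip: d
Then branch requires d; else branch requires d.
Before the if: ((not v) -> d) and (v -> d)
Before done := not d: ((not v) -> d) and (v -> d)
Before d := v: (not v) -> v
Before skip: (not v) -> v
Answer: WP = (not v) -> v


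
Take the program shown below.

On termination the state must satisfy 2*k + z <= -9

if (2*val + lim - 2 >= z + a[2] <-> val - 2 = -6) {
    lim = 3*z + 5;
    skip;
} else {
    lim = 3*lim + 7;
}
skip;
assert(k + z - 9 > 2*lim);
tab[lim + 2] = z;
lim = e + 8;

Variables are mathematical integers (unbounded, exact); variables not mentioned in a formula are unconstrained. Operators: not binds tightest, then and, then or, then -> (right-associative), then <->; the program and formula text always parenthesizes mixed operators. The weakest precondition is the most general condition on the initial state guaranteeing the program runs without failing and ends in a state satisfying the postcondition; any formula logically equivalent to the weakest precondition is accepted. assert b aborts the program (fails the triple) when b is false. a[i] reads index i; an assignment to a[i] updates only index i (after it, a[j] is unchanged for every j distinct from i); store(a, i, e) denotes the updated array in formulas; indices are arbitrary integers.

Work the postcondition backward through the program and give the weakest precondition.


Working backward. After the program, 2*k + z <= -9 must hold.
Before lim := e + 8: 2*k + z <= -9
Before tab[lim + 2] := z: 2*k + z <= -9
Before assert k + z - 9 > 2*lim: k + z > 2*lim + 9 and 2*k + z <= -9
Before skip: k + z > 2*lim + 9 and 2*k + z <= -9
Then branch requires k > 5*z + 19 and 2*k + z <= -9; else branch requires k + z > 6*lim + 23 and 2*k + z <= -9.
Before the if: ((lim + 2*val >= a[2] + z + 2 <-> val = -4) -> (k > 5*z + 19 and 2*k + z <= -9)) and ((not (lim + 2*val >= a[2] + z + 2 <-> val = -4)) -> (k + z > 6*lim + 23 and 2*k + z <= -9))
Answer: WP = ((lim + 2*val >= a[2] + z + 2 <-> val = -4) -> (k > 5*z + 19 and 2*k + z <= -9)) and ((not (lim + 2*val >= a[2] + z + 2 <-> val = -4)) -> (k + z > 6*lim + 23 and 2*k + z <= -9))


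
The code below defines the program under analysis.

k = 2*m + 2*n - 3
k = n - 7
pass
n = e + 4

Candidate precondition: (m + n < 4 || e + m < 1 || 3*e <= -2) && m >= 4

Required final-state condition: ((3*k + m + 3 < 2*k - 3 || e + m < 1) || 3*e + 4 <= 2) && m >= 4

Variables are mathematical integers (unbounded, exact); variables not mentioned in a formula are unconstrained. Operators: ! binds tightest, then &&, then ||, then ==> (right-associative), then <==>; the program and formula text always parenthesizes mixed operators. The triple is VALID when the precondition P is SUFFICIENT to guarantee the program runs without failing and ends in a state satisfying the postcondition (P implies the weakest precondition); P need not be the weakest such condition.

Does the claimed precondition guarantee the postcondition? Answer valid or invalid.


Working backward. After the program, the postcondition ((3*k + m + 3 < 2*k - 3 || e + m < 1) || 3*e + 4 <= 2) && m >= 4 must hold; in canonical form it is (k + m < -6 || e + m < 1 || 3*e <= -2) && m >= 4.
Before n := e + 4: (k + m < -6 || e + m < 1 || 3*e <= -2) && m >= 4
Before skip: (k + m < -6 || e + m < 1 || 3*e <= -2) && m >= 4
Before k := n - 7: (m + n < 1 || e + m < 1 || 3*e <= -2) && m >= 4
Before k := 2*m + 2*n - 3: (m + n < 1 || e + m < 1 || 3*e <= -2) && m >= 4
The weakest precondition is (m + n < 1 || e + m < 1 || 3*e <= -2) && m >= 4.
Check whether (m + n < 4 || e + m < 1 || 3*e <= -2) && m >= 4 implies it.
Countermodel: at the initial state e = 0, m = 4, n = -3, the precondition holds but the weakest precondition fails.
Answer: invalid


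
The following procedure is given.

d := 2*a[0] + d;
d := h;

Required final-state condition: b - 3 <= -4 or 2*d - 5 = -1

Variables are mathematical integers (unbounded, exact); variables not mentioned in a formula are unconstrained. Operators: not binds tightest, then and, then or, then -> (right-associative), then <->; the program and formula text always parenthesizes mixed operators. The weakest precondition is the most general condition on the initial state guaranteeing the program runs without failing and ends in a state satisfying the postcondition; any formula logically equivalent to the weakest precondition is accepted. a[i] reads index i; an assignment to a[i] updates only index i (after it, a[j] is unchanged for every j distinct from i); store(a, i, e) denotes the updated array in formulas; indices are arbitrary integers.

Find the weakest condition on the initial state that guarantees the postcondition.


Working backward. After the program, the postcondition b - 3 <= -4 or 2*d - 5 = -1 must hold; in canonical form it is b <= -1 or 2*d = 4.
Before d := h: b <= -1 or 2*h = 4
Before d := 2*a[0] + d: b <= -1 or 2*h = 4
Answer: WP = b <= -1 or 2*h = 4


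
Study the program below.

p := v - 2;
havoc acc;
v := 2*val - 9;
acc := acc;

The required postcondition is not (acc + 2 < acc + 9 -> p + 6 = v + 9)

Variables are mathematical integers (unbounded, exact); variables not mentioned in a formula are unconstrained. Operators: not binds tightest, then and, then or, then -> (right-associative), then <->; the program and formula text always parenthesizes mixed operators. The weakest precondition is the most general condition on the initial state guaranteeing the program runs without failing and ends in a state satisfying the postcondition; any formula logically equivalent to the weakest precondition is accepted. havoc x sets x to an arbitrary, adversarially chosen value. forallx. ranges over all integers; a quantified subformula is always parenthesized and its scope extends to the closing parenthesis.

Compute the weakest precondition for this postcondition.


Working backward. After the program, the postcondition not (acc + 2 < acc + 9 -> p + 6 = v + 9) must hold; in canonical form it is not (p = v + 3).
Before acc := acc: not (p = v + 3)
Before v := 2*val - 9: not (p = 2*val - 6)
Before havoc acc: not (p = 2*val - 6)
Before p := v - 2: not (v = 2*val - 4)
Answer: WP = not (v = 2*val - 4)


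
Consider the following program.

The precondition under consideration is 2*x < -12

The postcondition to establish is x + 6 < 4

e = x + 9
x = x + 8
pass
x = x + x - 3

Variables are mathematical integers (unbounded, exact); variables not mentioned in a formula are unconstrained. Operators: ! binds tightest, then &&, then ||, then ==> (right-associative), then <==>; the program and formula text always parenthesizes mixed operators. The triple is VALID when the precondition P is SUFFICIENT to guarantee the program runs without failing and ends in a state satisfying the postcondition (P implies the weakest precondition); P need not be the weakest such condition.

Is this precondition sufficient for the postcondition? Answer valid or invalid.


Working backward. After the program, the postcondition x + 6 < 4 must hold; in canonical form it is x < -2.
Before x := x + x - 3: 2*x < 1
Before skip: 2*x < 1
Before x := x + 8: 2*x < -15
Before e := x + 9: 2*x < -15
The weakest precondition is 2*x < -15.
Check whether 2*x < -12 implies it.
Countermodel: at the initial state x = -7, the precondition holds but the weakest precondition fails.
Answer: invalid


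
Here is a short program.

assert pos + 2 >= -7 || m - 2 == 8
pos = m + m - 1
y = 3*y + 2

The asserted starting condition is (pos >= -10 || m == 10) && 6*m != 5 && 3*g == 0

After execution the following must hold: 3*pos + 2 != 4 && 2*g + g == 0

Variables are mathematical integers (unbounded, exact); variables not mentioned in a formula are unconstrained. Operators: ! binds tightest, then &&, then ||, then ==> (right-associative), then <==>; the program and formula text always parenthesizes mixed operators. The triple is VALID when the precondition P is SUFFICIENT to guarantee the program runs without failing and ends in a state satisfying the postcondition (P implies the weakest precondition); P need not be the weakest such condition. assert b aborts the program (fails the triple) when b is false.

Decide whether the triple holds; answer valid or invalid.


Working backward. After the program, the postcondition 3*pos + 2 != 4 && 2*g + g == 0 must hold; in canonical form it is 3*pos != 2 && 3*g == 0.
Before y := 3*y + 2: 3*pos != 2 && 3*g == 0
Before pos := m + m - 1: 6*m != 5 && 3*g == 0
Before assert pos + 2 >= -7 || m - 2 == 8: (pos >= -9 || m == 10) && 6*m != 5 && 3*g == 0
The weakest precondition is (pos >= -9 || m == 10) && 6*m != 5 && 3*g == 0.
Check whether (pos >= -10 || m == 10) && 6*m != 5 && 3*g == 0 implies it.
Countermodel: at the initial state g = 0, m = 11, pos = -10, the precondition holds but the weakest precondition fails.
Answer: invalid


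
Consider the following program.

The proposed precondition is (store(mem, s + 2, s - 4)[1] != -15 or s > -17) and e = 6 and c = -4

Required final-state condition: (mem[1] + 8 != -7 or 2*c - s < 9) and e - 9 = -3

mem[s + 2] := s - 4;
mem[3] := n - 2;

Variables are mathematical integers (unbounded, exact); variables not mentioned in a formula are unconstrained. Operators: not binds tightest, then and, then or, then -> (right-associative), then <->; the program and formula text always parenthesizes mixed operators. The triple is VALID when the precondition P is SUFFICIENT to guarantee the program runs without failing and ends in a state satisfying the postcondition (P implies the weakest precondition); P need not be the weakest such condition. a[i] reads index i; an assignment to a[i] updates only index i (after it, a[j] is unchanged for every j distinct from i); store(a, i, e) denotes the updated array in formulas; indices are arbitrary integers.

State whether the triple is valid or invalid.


Working backward. After the program, the postcondition (mem[1] + 8 != -7 or 2*c - s < 9) and e - 9 = -3 must hold; in canonical form it is (mem[1] != -15 or 2*c < s + 9) and e = 6.
Before mem[3] := n - 2: (mem[1] != -15 or 2*c < s + 9) and e = 6
Before mem[s + 2] := s - 4: (store(mem, s + 2, s - 4)[1] != -15 or 2*c < s + 9) and e = 6
The weakest precondition is (store(mem, s + 2, s - 4)[1] != -15 or 2*c < s + 9) and e = 6.
Check whether (store(mem, s + 2, s - 4)[1] != -15 or s > -17) and e = 6 and c = -4 implies it.
Every state satisfying the precondition satisfies the weakest precondition: the implication holds.
Answer: valid


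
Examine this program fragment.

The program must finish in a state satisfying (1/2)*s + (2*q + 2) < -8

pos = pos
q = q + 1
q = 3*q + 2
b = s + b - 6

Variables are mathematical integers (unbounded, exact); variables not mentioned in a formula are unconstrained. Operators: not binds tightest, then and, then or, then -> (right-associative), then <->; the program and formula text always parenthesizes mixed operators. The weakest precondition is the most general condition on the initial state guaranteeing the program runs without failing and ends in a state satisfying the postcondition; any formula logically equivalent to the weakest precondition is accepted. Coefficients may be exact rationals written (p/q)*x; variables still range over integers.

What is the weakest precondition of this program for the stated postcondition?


Working backward. After the program, the postcondition (1/2)*s + (2*q + 2) < -8 must hold; in canonical form it is 2*q + (1/2)*s < -10.
Before b := s + b - 6: 2*q + (1/2)*s < -10
Before q := 3*q + 2: 6*q + (1/2)*s < -14
Before q := q + 1: 6*q + (1/2)*s < -20
Before pos := pos: 6*q + (1/2)*s < -20
Answer: WP = 6*q + (1/2)*s < -20


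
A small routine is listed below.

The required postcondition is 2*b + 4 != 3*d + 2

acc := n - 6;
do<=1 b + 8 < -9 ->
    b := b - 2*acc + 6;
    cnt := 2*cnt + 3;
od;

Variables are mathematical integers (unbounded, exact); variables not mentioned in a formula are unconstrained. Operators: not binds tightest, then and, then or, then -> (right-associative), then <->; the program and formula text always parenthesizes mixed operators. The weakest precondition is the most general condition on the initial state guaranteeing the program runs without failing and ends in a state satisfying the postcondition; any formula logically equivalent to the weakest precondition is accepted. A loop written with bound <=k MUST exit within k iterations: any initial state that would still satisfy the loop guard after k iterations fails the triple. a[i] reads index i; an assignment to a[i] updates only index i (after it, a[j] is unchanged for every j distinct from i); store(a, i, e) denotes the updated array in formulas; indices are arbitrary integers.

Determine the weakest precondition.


Working backward. After the program, the postcondition 2*b + 4 != 3*d + 2 must hold; in canonical form it is 2*b != 3*d - 2.
Before the loop (bound <=1), unroll the exhaustion recursion (WP_0 = exit-now case; WP_j = one more guarded iteration, up to j = 1):
  WP_0: (not (b < -17)) and 2*b != 3*d - 2
  WP_1: (b < -17 -> ((not (b < 2*acc - 23)) and 2*b != 4*acc + 3*d - 14)) and ((not (b < -17)) -> 2*b != 3*d - 2)
So before the loop: (b < -17 -> ((not (b < 2*acc - 23)) and 2*b != 4*acc + 3*d - 14)) and ((not (b < -17)) -> 2*b != 3*d - 2)
Before acc := n - 6: (b < -17 -> ((not (b < 2*n - 35)) and 2*b != 3*d + 4*n - 38)) and ((not (b < -17)) -> 2*b != 3*d - 2)
Answer: WP = (b < -17 -> ((not (b < 2*n - 35)) and 2*b != 3*d + 4*n - 38)) and ((not (b < -17)) -> 2*b != 3*d - 2)


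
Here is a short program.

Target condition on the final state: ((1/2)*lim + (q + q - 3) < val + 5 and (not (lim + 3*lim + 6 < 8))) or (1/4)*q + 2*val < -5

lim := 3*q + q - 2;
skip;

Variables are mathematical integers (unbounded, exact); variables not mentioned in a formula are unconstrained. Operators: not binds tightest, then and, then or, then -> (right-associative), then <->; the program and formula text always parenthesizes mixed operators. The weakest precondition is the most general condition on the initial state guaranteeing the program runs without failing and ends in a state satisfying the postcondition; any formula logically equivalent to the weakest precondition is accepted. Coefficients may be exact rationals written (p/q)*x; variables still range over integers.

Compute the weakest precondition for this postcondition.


Working backward. After the program, the postcondition ((1/2)*lim + (q + q - 3) < val + 5 and (not (lim + 3*lim + 6 < 8))) or (1/4)*q + 2*val < -5 must hold; in canonical form it is ((1/2)*lim + 2*q < val + 8 and (not (4*lim < 2))) or (1/4)*q + 2*val < -5.
Before skip: ((1/2)*lim + 2*q < val + 8 and (not (4*lim < 2))) or (1/4)*q + 2*val < -5
Before lim := 3*q + q - 2: (4*q < val + 9 and (not (16*q < 10))) or (1/4)*q + 2*val < -5
Answer: WP = (4*q < val + 9 and (not (16*q < 10))) or (1/4)*q + 2*val < -5


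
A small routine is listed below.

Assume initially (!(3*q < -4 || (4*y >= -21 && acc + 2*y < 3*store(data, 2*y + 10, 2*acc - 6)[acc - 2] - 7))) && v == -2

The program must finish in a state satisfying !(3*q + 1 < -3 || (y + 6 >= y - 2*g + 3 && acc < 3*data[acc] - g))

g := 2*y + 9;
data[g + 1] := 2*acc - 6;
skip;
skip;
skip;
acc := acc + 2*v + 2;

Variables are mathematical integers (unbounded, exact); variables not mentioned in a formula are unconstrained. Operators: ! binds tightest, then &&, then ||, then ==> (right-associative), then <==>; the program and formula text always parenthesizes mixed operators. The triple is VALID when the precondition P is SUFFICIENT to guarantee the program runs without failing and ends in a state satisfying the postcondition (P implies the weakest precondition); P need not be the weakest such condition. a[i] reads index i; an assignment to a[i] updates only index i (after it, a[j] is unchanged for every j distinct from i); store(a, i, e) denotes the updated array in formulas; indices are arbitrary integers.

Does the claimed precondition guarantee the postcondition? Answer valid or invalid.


Working backward. After the program, the postcondition !(3*q + 1 < -3 || (y + 6 >= y - 2*g + 3 && acc < 3*data[acc] - g)) must hold; in canonical form it is !(3*q < -4 || (2*g >= -3 && acc + g < 3*data[acc])).
Before acc := acc + 2*v + 2: !(3*q < -4 || (2*g >= -3 && acc + g + 2*v < 3*data[acc + 2*v + 2] - 2))
Before skip: !(3*q < -4 || (2*g >= -3 && acc + g + 2*v < 3*data[acc + 2*v + 2] - 2))
Before skip: !(3*q < -4 || (2*g >= -3 && acc + g + 2*v < 3*data[acc + 2*v + 2] - 2))
Before skip: !(3*q < -4 || (2*g >= -3 && acc + g + 2*v < 3*data[acc + 2*v + 2] - 2))
Before data[g + 1] := 2*acc - 6: !(3*q < -4 || (2*g >= -3 && acc + g + 2*v < 3*store(data, g + 1, 2*acc - 6)[acc + 2*v + 2] - 2))
Before g := 2*y + 9: !(3*q < -4 || (4*y >= -21 && acc + 2*v + 2*y < 3*store(data, 2*y + 10, 2*acc - 6)[acc + 2*v + 2] - 11))
The weakest precondition is !(3*q < -4 || (4*y >= -21 && acc + 2*v + 2*y < 3*store(data, 2*y + 10, 2*acc - 6)[acc + 2*v + 2] - 11)).
Check whether (!(3*q < -4 || (4*y >= -21 && acc + 2*y < 3*store(data, 2*y + 10, 2*acc - 6)[acc - 2] - 7))) && v == -2 implies it.
Every state satisfying the precondition satisfies the weakest precondition: the implication holds.
Answer: valid


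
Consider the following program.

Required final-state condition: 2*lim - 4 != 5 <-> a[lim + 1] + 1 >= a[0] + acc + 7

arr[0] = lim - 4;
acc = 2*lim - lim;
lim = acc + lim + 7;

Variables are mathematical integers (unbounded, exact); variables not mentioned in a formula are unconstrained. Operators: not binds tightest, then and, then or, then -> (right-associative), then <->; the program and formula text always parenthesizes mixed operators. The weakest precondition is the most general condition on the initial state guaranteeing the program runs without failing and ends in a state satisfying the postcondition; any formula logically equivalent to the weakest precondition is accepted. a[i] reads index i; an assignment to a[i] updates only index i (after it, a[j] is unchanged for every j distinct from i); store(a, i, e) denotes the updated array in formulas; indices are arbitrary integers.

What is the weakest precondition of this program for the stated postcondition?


Working backward. After the program, the postcondition 2*lim - 4 != 5 <-> a[lim + 1] + 1 >= a[0] + acc + 7 must hold; in canonical form it is 2*lim != 9 <-> a[lim + 1] >= a[0] + acc + 6.
Before lim := acc + lim + 7: 2*acc + 2*lim != -5 <-> a[acc + lim + 8] >= a[0] + acc + 6
Before acc := 2*lim - lim: 4*lim != -5 <-> a[2*lim + 8] >= a[0] + lim + 6
Before arr[0] := lim - 4: 4*lim != -5 <-> a[2*lim + 8] >= a[0] + lim + 6
Answer: WP = 4*lim != -5 <-> a[2*lim + 8] >= a[0] + lim + 6


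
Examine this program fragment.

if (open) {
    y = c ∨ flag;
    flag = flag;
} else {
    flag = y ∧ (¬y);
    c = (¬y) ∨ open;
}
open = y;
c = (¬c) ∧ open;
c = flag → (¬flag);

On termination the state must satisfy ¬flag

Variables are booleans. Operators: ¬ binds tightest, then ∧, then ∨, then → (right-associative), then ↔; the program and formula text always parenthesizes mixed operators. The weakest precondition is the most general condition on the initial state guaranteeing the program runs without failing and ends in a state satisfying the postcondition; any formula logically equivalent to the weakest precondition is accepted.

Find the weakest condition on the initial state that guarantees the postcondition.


Working backward. After the program, ¬flag must hold.
Before c := flag → (¬flag): ¬flag
Before c := (¬c) ∧ open: ¬flag
Before open := y: ¬flag
Then branch requires ¬flag; else branch requires true.
Before the if: open → (¬flag)
Answer: WP = open → (¬flag)


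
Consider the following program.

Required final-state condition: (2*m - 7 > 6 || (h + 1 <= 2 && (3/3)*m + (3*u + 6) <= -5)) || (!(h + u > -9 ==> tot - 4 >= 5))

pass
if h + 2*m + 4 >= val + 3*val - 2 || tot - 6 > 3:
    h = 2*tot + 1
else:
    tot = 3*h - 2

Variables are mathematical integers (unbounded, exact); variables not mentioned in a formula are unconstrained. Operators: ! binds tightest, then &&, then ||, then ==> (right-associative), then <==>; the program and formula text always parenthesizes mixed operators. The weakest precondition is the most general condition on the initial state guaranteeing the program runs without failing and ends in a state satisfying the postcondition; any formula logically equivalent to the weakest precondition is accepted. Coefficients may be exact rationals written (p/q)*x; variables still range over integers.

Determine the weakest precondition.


Working backward. After the program, the postcondition (2*m - 7 > 6 || (h + 1 <= 2 && (3/3)*m + (3*u + 6) <= -5)) || (!(h + u > -9 ==> tot - 4 >= 5)) must hold; in canonical form it is 2*m > 13 || (h <= 1 && m + 3*u <= -11) || (!(h + u > -9 ==> tot >= 9)).
Then branch requires 2*m > 13 || (2*tot <= 0 && m + 3*u <= -11) || (!(2*tot + u > -10 ==> tot >= 9)); else branch requires 2*m > 13 || (h <= 1 && m + 3*u <= -11) || (!(h + u > -9 ==> 3*h >= 11)).
Before the if: ((h + 2*m >= 4*val - 6 || tot > 9) ==> (2*m > 13 || (2*tot <= 0 && m + 3*u <= -11) || (!(2*tot + u > -10 ==> tot >= 9)))) && ((!(h + 2*m >= 4*val - 6 || tot > 9)) ==> (2*m > 13 || (h <= 1 && m + 3*u <= -11) || (!(h + u > -9 ==> 3*h >= 11))))
Before skip: ((h + 2*m >= 4*val - 6 || tot > 9) ==> (2*m > 13 || (2*tot <= 0 && m + 3*u <= -11) || (!(2*tot + u > -10 ==> tot >= 9)))) && ((!(h + 2*m >= 4*val - 6 || tot > 9)) ==> (2*m > 13 || (h <= 1 && m + 3*u <= -11) || (!(h + u > -9 ==> 3*h >= 11))))
Answer: WP = ((h + 2*m >= 4*val - 6 || tot > 9) ==> (2*m > 13 || (2*tot <= 0 && m + 3*u <= -11) || (!(2*tot + u > -10 ==> tot >= 9)))) && ((!(h + 2*m >= 4*val - 6 || tot > 9)) ==> (2*m > 13 || (h <= 1 && m + 3*u <= -11) || (!(h + u > -9 ==> 3*h >= 11))))


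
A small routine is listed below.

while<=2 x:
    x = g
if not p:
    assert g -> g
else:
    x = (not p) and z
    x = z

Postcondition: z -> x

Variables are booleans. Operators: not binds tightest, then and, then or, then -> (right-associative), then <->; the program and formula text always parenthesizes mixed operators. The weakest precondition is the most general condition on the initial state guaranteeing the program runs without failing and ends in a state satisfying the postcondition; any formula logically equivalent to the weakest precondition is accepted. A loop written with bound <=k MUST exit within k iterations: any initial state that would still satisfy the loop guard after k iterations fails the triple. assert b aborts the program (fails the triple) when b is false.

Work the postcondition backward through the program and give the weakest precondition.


Working backward. After the program, z -> x must hold.
Then branch requires z -> x; else branch requires true.
Before the if: (not p) -> (z -> x)
Before the loop (bound <=2), unroll the exhaustion recursion (WP_0 = exit-now case; WP_j = one more guarded iteration, up to j = 2):
  WP_0: (not x) and ((not p) -> (z -> x))
  WP_1: (x -> ((not g) and ((not p) -> (z -> g)))) and ((not x) -> ((not p) -> (z -> x)))
  WP_2: (x -> ((g -> ((not g) and ((not p) -> (z -> g)))) and ((not g) -> ((not p) -> (z -> g))))) and ((not x) -> ((not p) -> (z -> x)))
So before the loop: (x -> ((g -> ((not g) and ((not p) -> (z -> g)))) and ((not g) -> ((not p) -> (z -> g))))) and ((not x) -> ((not p) -> (z -> x)))
Answer: WP = (x -> ((g -> ((not g) and ((not p) -> (z -> g)))) and ((not g) -> ((not p) -> (z -> g))))) and ((not x) -> ((not p) -> (z -> x)))


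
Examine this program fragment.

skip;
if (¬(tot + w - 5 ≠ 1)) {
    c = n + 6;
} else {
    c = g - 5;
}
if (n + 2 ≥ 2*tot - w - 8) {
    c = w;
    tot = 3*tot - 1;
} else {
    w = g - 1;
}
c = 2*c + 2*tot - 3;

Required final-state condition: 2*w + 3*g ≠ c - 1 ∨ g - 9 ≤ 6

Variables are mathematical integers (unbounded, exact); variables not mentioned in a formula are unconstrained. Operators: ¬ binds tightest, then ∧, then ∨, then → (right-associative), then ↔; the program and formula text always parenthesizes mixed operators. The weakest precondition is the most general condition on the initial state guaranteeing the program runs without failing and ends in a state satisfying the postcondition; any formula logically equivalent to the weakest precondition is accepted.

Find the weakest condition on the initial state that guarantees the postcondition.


Working backward. After the program, the postcondition 2*w + 3*g ≠ c - 1 ∨ g - 9 ≤ 6 must hold; in canonical form it is 3*g + 2*w ≠ c - 1 ∨ g ≤ 15.
Before c := 2*c + 2*tot - 3: 3*g + 2*w ≠ 2*c + 2*tot - 4 ∨ g ≤ 15
Then branch requires 3*g ≠ 6*tot - 6 ∨ g ≤ 15; else branch requires 5*g ≠ 2*c + 2*tot - 2 ∨ g ≤ 15.
Before the if: (n + w ≥ 2*tot - 10 → (3*g ≠ 6*tot - 6 ∨ g ≤ 15)) ∧ ((¬(n + w ≥ 2*tot - 10)) → (5*g ≠ 2*c + 2*tot - 2 ∨ g ≤ 15))
Then branch requires (n + w ≥ 2*tot - 10 → (3*g ≠ 6*tot - 6 ∨ g ≤ 15)) ∧ ((¬(n + w ≥ 2*tot - 10)) → (5*g ≠ 2*n + 2*tot + 10 ∨ g ≤ 15)); else branch requires (n + w ≥ 2*tot - 10 → (3*g ≠ 6*tot - 6 ∨ g ≤ 15)) ∧ ((¬(n + w ≥ 2*tot - 10)) → (3*g ≠ 2*tot - 12 ∨ g ≤ 15)).
Before the if: ((¬(tot + w ≠ 6)) → ((n + w ≥ 2*tot - 10 → (3*g ≠ 6*tot - 6 ∨ g ≤ 15)) ∧ ((¬(n + w ≥ 2*tot - 10)) → (5*g ≠ 2*n + 2*tot + 10 ∨ g ≤ 15)))) ∧ (tot + w ≠ 6 → ((n + w ≥ 2*tot - 10 → (3*g ≠ 6*tot - 6 ∨ g ≤ 15)) ∧ ((¬(n + w ≥ 2*tot - 10)) → (3*g ≠ 2*tot - 12 ∨ g ≤ 15))))
Before skip: ((¬(tot + w ≠ 6)) → ((n + w ≥ 2*tot - 10 → (3*g ≠ 6*tot - 6 ∨ g ≤ 15)) ∧ ((¬(n + w ≥ 2*tot - 10)) → (5*g ≠ 2*n + 2*tot + 10 ∨ g ≤ 15)))) ∧ (tot + w ≠ 6 → ((n + w ≥ 2*tot - 10 → (3*g ≠ 6*tot - 6 ∨ g ≤ 15)) ∧ ((¬(n + w ≥ 2*tot - 10)) → (3*g ≠ 2*tot - 12 ∨ g ≤ 15))))
Answer: WP = ((¬(tot + w ≠ 6)) → ((n + w ≥ 2*tot - 10 → (3*g ≠ 6*tot - 6 ∨ g ≤ 15)) ∧ ((¬(n + w ≥ 2*tot - 10)) → (5*g ≠ 2*n + 2*tot + 10 ∨ g ≤ 15)))) ∧ (tot + w ≠ 6 → ((n + w ≥ 2*tot - 10 → (3*g ≠ 6*tot - 6 ∨ g ≤ 15)) ∧ ((¬(n + w ≥ 2*tot - 10)) → (3*g ≠ 2*tot - 12 ∨ g ≤ 15))))


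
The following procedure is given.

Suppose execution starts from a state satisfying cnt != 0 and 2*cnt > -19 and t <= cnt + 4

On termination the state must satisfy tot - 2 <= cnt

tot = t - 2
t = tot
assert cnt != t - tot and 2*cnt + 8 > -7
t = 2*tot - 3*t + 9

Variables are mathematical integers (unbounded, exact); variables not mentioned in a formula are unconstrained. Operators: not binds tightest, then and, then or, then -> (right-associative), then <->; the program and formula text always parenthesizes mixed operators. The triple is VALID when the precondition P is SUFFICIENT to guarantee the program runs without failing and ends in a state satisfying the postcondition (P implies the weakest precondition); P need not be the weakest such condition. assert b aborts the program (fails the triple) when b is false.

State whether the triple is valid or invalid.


Working backward. After the program, the postcondition tot - 2 <= cnt must hold; in canonical form it is tot <= cnt + 2.
Before t := 2*tot - 3*t + 9: tot <= cnt + 2
Before assert cnt != t - tot and 2*cnt + 8 > -7: cnt + tot != t and 2*cnt > -15 and tot <= cnt + 2
Before t := tot: cnt != 0 and 2*cnt > -15 and tot <= cnt + 2
Before tot := t - 2: cnt != 0 and 2*cnt > -15 and t <= cnt + 4
The weakest precondition is cnt != 0 and 2*cnt > -15 and t <= cnt + 4.
Check whether cnt != 0 and 2*cnt > -19 and t <= cnt + 4 implies it.
Countermodel: at the initial state cnt = -9, t = -5, the precondition holds but the weakest precondition fails.
Answer: invalid


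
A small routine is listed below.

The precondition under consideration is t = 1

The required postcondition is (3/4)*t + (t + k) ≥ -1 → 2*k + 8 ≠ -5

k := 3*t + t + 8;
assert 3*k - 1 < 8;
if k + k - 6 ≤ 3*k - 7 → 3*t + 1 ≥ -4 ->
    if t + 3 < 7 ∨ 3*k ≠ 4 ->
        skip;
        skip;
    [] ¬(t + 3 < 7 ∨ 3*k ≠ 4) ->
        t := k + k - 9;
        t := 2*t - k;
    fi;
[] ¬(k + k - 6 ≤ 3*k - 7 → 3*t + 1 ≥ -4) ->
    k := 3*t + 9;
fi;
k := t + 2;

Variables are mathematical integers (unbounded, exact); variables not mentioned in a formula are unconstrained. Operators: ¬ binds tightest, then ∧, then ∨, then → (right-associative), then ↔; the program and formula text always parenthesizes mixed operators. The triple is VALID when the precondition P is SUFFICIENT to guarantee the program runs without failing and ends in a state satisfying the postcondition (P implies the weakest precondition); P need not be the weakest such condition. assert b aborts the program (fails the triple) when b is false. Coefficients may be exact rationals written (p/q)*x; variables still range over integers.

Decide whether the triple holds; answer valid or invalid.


Working backward. After the program, the postcondition (3/4)*t + (t + k) ≥ -1 → 2*k + 8 ≠ -5 must hold; in canonical form it is k + (7/4)*t ≥ -1 → 2*k ≠ -13.
Before k := t + 2: (11/4)*t ≥ -3 → 2*t ≠ -17
Then branch requires ((t < 4 ∨ 3*k ≠ 4) → ((11/4)*t ≥ -3 → 2*t ≠ -17)) ∧ ((¬(t < 4 ∨ 3*k ≠ 4)) → ((33/4)*k ≥ 93/2 → 6*k ≠ 19)); else branch requires (11/4)*t ≥ -3 → 2*t ≠ -17.
Before the if: ((k ≥ 1 → 3*t ≥ -5) → (((t < 4 ∨ 3*k ≠ 4) → ((11/4)*t ≥ -3 → 2*t ≠ -17)) ∧ ((¬(t < 4 ∨ 3*k ≠ 4)) → ((33/4)*k ≥ 93/2 → 6*k ≠ 19)))) ∧ ((¬(k ≥ 1 → 3*t ≥ -5)) → ((11/4)*t ≥ -3 → 2*t ≠ -17))
Before assert 3*k - 1 < 8: 3*k < 9 ∧ ((k ≥ 1 → 3*t ≥ -5) → (((t < 4 ∨ 3*k ≠ 4) → ((11/4)*t ≥ -3 → 2*t ≠ -17)) ∧ ((¬(t < 4 ∨ 3*k ≠ 4)) → ((33/4)*k ≥ 93/2 → 6*k ≠ 19)))) ∧ ((¬(k ≥ 1 → 3*t ≥ -5)) → ((11/4)*t ≥ -3 → 2*t ≠ -17))
Before k := 3*t + t + 8: 12*t < -15 ∧ ((4*t ≥ -7 → 3*t ≥ -5) → (((t < 4 ∨ 12*t ≠ -20) → ((11/4)*t ≥ -3 → 2*t ≠ -17)) ∧ ((¬(t < 4 ∨ 12*t ≠ -20)) → (33*t ≥ -39/2 → 24*t ≠ -29)))) ∧ ((¬(4*t ≥ -7 → 3*t ≥ -5)) → ((11/4)*t ≥ -3 → 2*t ≠ -17))
The weakest precondition is 12*t < -15 ∧ ((4*t ≥ -7 → 3*t ≥ -5) → (((t < 4 ∨ 12*t ≠ -20) → ((11/4)*t ≥ -3 → 2*t ≠ -17)) ∧ ((¬(t < 4 ∨ 12*t ≠ -20)) → (33*t ≥ -39/2 → 24*t ≠ -29)))) ∧ ((¬(4*t ≥ -7 → 3*t ≥ -5)) → ((11/4)*t ≥ -3 → 2*t ≠ -17)).
Check whether t = 1 implies it.
Countermodel: at the initial state t = 1, the precondition holds but the weakest precondition fails.
Answer: invalid


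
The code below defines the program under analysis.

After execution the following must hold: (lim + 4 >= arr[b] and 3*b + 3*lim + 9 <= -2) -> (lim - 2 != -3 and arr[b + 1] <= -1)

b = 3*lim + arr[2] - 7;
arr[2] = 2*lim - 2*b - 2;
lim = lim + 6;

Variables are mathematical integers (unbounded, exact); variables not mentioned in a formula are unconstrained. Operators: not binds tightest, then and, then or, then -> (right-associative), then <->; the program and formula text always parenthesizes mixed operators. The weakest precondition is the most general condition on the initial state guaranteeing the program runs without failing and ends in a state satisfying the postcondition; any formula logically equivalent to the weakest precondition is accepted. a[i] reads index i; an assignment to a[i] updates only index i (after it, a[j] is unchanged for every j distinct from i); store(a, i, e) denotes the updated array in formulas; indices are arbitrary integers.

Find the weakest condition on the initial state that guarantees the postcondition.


Working backward. After the program, the postcondition (lim + 4 >= arr[b] and 3*b + 3*lim + 9 <= -2) -> (lim - 2 != -3 and arr[b + 1] <= -1) must hold; in canonical form it is (lim >= arr[b] - 4 and 3*b + 3*lim <= -11) -> (lim != -1 and arr[b + 1] <= -1).
Before lim := lim + 6: (lim >= arr[b] - 10 and 3*b + 3*lim <= -29) -> (lim != -7 and arr[b + 1] <= -1)
Before arr[2] := 2*lim - 2*b - 2: (lim >= store(arr, 2, -2*b + 2*lim - 2)[b] - 10 and 3*b + 3*lim <= -29) -> (lim != -7 and store(arr, 2, -2*b + 2*lim - 2)[b + 1] <= -1)
Before b := 3*lim + arr[2] - 7: (lim >= store(arr, 2, -2*arr[2] - 4*lim + 12)[arr[2] + 3*lim - 7] - 10 and 3*arr[2] + 12*lim <= -8) -> (lim != -7 and store(arr, 2, -2*arr[2] - 4*lim + 12)[arr[2] + 3*lim - 6] <= -1)
Answer: WP = (lim >= store(arr, 2, -2*arr[2] - 4*lim + 12)[arr[2] + 3*lim - 7] - 10 and 3*arr[2] + 12*lim <= -8) -> (lim != -7 and store(arr, 2, -2*arr[2] - 4*lim + 12)[arr[2] + 3*lim - 6] <= -1)


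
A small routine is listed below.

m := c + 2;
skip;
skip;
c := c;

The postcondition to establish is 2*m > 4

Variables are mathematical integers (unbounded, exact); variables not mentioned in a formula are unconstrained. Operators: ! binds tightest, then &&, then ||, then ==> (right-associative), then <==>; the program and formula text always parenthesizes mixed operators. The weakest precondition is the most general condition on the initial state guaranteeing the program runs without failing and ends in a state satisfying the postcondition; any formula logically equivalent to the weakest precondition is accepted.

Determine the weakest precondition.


Working backward. After the program, 2*m > 4 must hold.
Before c := c: 2*m > 4
Before skip: 2*m > 4
Before skip: 2*m > 4
Before m := c + 2: 2*c > 0
Answer: WP = 2*c > 0


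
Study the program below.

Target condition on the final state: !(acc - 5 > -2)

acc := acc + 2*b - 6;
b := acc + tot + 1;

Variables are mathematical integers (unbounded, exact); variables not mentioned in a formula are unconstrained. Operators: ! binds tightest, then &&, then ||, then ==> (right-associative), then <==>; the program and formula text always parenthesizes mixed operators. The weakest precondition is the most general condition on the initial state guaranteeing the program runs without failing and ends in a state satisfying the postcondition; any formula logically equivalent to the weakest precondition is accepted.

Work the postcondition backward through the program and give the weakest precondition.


Working backward. After the program, the postcondition !(acc - 5 > -2) must hold; in canonical form it is !(acc > 3).
Before b := acc + tot + 1: !(acc > 3)
Before acc := acc + 2*b - 6: !(acc + 2*b > 9)
Answer: WP = !(acc + 2*b > 9)


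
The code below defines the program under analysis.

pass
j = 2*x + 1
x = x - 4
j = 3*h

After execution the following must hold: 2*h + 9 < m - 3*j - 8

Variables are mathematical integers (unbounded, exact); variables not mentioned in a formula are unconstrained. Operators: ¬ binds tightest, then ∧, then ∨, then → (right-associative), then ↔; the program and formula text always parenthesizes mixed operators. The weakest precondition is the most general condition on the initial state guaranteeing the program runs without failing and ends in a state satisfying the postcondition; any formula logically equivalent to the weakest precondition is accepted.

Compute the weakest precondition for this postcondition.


Working backward. After the program, the postcondition 2*h + 9 < m - 3*j - 8 must hold; in canonical form it is 2*h + 3*j < m - 17.
Before j := 3*h: 11*h < m - 17
Before x := x - 4: 11*h < m - 17
Before j := 2*x + 1: 11*h < m - 17
Before skip: 11*h < m - 17
Answer: WP = 11*h < m - 17


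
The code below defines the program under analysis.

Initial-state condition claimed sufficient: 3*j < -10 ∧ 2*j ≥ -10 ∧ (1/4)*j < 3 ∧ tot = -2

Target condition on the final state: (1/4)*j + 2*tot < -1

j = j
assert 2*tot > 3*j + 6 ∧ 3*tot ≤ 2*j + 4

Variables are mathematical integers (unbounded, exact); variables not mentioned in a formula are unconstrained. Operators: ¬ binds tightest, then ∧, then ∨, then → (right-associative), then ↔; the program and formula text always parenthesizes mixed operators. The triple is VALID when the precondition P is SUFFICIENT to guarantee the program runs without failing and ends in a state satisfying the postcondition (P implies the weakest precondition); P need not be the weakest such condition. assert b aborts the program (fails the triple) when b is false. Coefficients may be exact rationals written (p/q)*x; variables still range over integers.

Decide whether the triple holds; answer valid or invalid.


Working backward. After the program, (1/4)*j + 2*tot < -1 must hold.
Before assert 2*tot > 3*j + 6 ∧ 3*tot ≤ 2*j + 4: 2*tot > 3*j + 6 ∧ 3*tot ≤ 2*j + 4 ∧ (1/4)*j + 2*tot < -1
Before j := j: 2*tot > 3*j + 6 ∧ 3*tot ≤ 2*j + 4 ∧ (1/4)*j + 2*tot < -1
The weakest precondition is 2*tot > 3*j + 6 ∧ 3*tot ≤ 2*j + 4 ∧ (1/4)*j + 2*tot < -1.
Check whether 3*j < -10 ∧ 2*j ≥ -10 ∧ (1/4)*j < 3 ∧ tot = -2 implies it.
Every state satisfying the precondition satisfies the weakest precondition: the implication holds.
Answer: valid


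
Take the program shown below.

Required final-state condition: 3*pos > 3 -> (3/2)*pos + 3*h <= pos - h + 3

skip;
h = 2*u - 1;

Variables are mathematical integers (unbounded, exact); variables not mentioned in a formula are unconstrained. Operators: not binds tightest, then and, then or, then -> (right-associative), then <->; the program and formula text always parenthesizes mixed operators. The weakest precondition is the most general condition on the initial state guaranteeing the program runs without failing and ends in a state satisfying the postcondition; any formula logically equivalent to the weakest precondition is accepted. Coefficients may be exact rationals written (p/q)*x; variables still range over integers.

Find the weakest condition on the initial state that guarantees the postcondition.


Working backward. After the program, the postcondition 3*pos > 3 -> (3/2)*pos + 3*h <= pos - h + 3 must hold; in canonical form it is 3*pos > 3 -> 4*h + (1/2)*pos <= 3.
Before h := 2*u - 1: 3*pos > 3 -> (1/2)*pos + 8*u <= 7
Before skip: 3*pos > 3 -> (1/2)*pos + 8*u <= 7
Answer: WP = 3*pos > 3 -> (1/2)*pos + 8*u <= 7


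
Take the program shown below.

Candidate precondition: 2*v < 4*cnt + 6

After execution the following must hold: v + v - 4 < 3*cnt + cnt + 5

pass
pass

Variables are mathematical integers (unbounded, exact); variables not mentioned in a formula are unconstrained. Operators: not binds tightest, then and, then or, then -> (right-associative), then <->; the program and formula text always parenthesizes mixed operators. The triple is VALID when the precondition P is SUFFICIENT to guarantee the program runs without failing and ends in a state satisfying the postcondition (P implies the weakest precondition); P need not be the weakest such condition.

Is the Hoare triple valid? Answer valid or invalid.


Working backward. After the program, the postcondition v + v - 4 < 3*cnt + cnt + 5 must hold; in canonical form it is 2*v < 4*cnt + 9.
Before skip: 2*v < 4*cnt + 9
Before skip: 2*v < 4*cnt + 9
The weakest precondition is 2*v < 4*cnt + 9.
Check whether 2*v < 4*cnt + 6 implies it.
Every state satisfying the precondition satisfies the weakest precondition: the implication holds.
Answer: valid


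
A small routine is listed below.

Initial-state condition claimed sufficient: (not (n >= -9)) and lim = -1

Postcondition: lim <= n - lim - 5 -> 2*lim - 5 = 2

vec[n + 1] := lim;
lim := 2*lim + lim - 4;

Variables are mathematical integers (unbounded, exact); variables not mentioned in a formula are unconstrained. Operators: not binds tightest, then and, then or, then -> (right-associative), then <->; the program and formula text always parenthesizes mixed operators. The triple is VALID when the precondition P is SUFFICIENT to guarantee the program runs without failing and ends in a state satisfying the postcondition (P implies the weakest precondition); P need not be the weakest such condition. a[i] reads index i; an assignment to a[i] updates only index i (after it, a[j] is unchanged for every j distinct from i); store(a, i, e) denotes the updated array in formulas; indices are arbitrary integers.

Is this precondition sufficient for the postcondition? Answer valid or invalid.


Working backward. After the program, the postcondition lim <= n - lim - 5 -> 2*lim - 5 = 2 must hold; in canonical form it is 2*lim <= n - 5 -> 2*lim = 7.
Before lim := 2*lim + lim - 4: 6*lim <= n + 3 -> 6*lim = 15
Before vec[n + 1] := lim: 6*lim <= n + 3 -> 6*lim = 15
The weakest precondition is 6*lim <= n + 3 -> 6*lim = 15.
Check whether (not (n >= -9)) and lim = -1 implies it.
Every state satisfying the precondition satisfies the weakest precondition: the implication holds.
Answer: valid
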